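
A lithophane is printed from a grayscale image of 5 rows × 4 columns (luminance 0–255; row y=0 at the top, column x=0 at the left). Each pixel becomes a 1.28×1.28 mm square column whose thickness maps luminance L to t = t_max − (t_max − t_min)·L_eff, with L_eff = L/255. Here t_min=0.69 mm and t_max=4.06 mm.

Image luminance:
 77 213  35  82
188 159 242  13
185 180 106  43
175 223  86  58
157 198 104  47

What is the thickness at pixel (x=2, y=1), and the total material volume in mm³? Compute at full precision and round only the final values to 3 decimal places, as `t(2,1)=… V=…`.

t(2,1)=0.862 V=77.369

span = t_max - t_min = 4.06 - 0.69 = 3.370
L(2,1) = 242, L_eff = 242/255 = 0.949020
t(2,1) = 4.06 - 3.370·0.949020 = 0.862
Σt over all 5·4 pixels = 401391/8500 ≈ 47.2224706
V = pitch²·Σt = 1.28²·401391/8500 = 77.369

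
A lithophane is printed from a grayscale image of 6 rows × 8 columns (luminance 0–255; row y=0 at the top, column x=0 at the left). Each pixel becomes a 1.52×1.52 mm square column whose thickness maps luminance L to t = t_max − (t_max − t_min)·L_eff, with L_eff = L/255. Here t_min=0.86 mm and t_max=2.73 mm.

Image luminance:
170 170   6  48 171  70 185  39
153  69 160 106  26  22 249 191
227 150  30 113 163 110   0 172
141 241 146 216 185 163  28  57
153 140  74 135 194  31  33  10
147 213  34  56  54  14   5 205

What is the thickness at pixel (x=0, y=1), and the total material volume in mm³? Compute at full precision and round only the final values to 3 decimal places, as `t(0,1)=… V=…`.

span = t_max - t_min = 2.73 - 0.86 = 1.870
L(0,1) = 153, L_eff = 153/255 = 0.600000
t(0,1) = 2.73 - 1.870·0.600000 = 1.608
Σt over all 6·8 pixels = 90.89
V = pitch²·Σt = 1.52²·90.89 = 209.992

t(0,1)=1.608 V=209.992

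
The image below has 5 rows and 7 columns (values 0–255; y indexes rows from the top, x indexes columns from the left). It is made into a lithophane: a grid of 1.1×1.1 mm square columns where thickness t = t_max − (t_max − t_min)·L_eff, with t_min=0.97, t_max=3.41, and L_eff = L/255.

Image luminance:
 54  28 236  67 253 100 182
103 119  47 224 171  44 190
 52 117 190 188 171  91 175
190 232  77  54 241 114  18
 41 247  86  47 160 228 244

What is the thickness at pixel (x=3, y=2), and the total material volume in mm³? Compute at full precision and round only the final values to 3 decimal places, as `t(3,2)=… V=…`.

t(3,2)=1.611 V=89.059

span = t_max - t_min = 3.41 - 0.97 = 2.440
L(3,2) = 188, L_eff = 188/255 = 0.737255
t(3,2) = 3.41 - 2.440·0.737255 = 1.611
Σt over all 5·7 pixels = 1876861/25500 ≈ 73.6023922
V = pitch²·Σt = 1.1²·1876861/25500 = 89.059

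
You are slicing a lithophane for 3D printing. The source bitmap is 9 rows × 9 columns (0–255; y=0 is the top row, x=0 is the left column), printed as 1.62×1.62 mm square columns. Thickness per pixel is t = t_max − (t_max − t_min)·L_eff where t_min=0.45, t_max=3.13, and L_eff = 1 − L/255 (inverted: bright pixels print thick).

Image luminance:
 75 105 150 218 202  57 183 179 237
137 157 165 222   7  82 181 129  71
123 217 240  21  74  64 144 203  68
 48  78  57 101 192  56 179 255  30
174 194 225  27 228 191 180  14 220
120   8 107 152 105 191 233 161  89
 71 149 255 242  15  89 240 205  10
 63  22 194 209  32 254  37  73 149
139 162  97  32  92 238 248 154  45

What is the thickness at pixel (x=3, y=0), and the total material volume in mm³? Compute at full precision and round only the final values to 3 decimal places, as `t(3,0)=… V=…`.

span = t_max - t_min = 3.13 - 0.45 = 2.680
L(3,0) = 218, L_eff = 1 - 218/255 = 0.145098 (inverted)
t(3,0) = 3.13 - 2.680·0.145098 = 2.741
Σt over all 9·9 pixels = 1278377/8500 ≈ 150.3972941
V = pitch²·Σt = 1.62²·1278377/8500 = 394.703

t(3,0)=2.741 V=394.703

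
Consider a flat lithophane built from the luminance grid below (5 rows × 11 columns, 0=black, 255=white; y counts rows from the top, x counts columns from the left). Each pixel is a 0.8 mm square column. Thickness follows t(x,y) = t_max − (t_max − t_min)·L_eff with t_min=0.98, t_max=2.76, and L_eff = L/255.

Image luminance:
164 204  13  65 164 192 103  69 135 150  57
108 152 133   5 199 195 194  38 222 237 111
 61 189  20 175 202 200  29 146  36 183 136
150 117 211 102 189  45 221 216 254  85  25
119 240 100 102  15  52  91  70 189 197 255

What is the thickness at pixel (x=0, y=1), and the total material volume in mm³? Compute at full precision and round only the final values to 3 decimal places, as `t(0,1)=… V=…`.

t(0,1)=2.006 V=64.397

span = t_max - t_min = 2.76 - 0.98 = 1.780
L(0,1) = 108, L_eff = 108/255 = 0.423529
t(0,1) = 2.76 - 1.780·0.423529 = 2.006
Σt over all 5·11 pixels = 213817/2125 ≈ 100.6197647
V = pitch²·Σt = 0.8²·213817/2125 = 64.397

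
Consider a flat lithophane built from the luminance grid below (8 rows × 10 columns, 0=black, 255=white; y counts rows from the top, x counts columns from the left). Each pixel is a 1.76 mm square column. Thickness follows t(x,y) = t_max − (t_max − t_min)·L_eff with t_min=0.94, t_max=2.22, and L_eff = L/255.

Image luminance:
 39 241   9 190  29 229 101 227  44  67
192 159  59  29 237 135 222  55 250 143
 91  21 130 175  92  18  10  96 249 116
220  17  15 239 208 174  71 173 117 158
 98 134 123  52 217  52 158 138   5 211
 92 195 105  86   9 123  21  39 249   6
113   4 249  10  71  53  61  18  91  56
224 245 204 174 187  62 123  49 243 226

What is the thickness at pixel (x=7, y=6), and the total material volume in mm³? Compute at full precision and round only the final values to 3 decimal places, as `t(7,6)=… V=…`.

t(7,6)=2.130 V=400.508

span = t_max - t_min = 2.22 - 0.94 = 1.280
L(7,6) = 18, L_eff = 18/255 = 0.070588
t(7,6) = 2.22 - 1.280·0.070588 = 2.130
Σt over all 8·10 pixels = 824264/6375 ≈ 129.2963137
V = pitch²·Σt = 1.76²·824264/6375 = 400.508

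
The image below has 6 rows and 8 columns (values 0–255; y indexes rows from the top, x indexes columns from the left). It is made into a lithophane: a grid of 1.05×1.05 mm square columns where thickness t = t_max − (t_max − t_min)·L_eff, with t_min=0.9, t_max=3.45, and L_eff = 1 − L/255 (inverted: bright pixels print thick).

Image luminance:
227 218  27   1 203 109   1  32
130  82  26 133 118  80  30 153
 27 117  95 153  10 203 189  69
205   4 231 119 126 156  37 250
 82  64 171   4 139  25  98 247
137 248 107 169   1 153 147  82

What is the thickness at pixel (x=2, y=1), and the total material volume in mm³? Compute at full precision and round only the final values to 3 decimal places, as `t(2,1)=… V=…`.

t(2,1)=1.160 V=107.549

span = t_max - t_min = 3.45 - 0.9 = 2.550
L(2,1) = 26, L_eff = 1 - 26/255 = 0.898039 (inverted)
t(2,1) = 3.45 - 2.550·0.898039 = 1.160
Σt over all 6·8 pixels = 97.55
V = pitch²·Σt = 1.05²·97.55 = 107.549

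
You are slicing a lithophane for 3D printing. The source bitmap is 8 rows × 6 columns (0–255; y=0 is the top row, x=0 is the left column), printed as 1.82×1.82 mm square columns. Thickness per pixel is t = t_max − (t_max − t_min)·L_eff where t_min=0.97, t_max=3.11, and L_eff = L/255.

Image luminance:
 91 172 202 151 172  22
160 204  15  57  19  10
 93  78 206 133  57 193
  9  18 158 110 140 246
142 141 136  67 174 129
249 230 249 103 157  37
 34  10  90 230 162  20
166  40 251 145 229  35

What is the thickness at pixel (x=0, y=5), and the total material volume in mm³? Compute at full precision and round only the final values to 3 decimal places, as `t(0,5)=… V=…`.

span = t_max - t_min = 3.11 - 0.97 = 2.140
L(0,5) = 249, L_eff = 249/255 = 0.976471
t(0,5) = 3.11 - 2.140·0.976471 = 1.020
Σt over all 8·6 pixels = 633763/6375 ≈ 99.4138039
V = pitch²·Σt = 1.82²·633763/6375 = 329.298

t(0,5)=1.020 V=329.298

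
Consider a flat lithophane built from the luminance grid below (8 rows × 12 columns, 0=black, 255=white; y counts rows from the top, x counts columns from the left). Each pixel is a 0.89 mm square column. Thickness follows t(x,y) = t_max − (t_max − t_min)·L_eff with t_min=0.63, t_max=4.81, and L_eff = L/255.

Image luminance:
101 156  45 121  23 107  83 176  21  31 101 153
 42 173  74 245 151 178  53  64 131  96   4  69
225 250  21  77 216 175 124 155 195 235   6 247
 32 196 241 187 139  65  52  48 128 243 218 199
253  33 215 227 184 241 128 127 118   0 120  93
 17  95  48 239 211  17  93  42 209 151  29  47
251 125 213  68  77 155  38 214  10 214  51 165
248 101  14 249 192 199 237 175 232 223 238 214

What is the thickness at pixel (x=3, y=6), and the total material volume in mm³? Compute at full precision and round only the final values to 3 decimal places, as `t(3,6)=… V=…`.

t(3,6)=3.695 V=198.108

span = t_max - t_min = 4.81 - 0.63 = 4.180
L(3,6) = 68, L_eff = 68/255 = 0.266667
t(3,6) = 4.81 - 4.180·0.266667 = 3.695
Σt over all 8·12 pixels = 531472/2125 ≈ 250.1044706
V = pitch²·Σt = 0.89²·531472/2125 = 198.108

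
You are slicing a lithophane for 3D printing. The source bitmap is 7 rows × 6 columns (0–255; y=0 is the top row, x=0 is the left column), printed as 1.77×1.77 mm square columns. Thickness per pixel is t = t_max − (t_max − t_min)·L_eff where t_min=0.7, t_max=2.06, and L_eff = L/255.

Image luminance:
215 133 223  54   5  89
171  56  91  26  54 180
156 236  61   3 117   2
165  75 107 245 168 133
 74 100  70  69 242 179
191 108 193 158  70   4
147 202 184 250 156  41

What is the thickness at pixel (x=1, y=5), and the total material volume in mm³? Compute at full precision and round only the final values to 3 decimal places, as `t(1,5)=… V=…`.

t(1,5)=1.484 V=184.123

span = t_max - t_min = 2.06 - 0.7 = 1.360
L(1,5) = 108, L_eff = 108/255 = 0.423529
t(1,5) = 2.06 - 1.360·0.423529 = 1.484
Σt over all 7·6 pixels = 22039/375 ≈ 58.7706667
V = pitch²·Σt = 1.77²·22039/375 = 184.123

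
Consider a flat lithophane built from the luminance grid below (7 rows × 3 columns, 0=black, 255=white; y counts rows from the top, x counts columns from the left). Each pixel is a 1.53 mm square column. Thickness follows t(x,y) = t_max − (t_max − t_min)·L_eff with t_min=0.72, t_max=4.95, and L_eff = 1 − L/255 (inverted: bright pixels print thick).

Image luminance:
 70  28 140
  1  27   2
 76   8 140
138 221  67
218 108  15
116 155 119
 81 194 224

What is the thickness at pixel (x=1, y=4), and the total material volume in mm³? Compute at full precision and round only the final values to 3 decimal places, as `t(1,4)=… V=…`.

t(1,4)=2.512 V=118.804

span = t_max - t_min = 4.95 - 0.72 = 4.230
L(1,4) = 108, L_eff = 1 - 108/255 = 0.576471 (inverted)
t(1,4) = 4.95 - 4.230·0.576471 = 2.512
Σt over all 7·3 pixels = 107847/2125 ≈ 50.7515294
V = pitch²·Σt = 1.53²·107847/2125 = 118.804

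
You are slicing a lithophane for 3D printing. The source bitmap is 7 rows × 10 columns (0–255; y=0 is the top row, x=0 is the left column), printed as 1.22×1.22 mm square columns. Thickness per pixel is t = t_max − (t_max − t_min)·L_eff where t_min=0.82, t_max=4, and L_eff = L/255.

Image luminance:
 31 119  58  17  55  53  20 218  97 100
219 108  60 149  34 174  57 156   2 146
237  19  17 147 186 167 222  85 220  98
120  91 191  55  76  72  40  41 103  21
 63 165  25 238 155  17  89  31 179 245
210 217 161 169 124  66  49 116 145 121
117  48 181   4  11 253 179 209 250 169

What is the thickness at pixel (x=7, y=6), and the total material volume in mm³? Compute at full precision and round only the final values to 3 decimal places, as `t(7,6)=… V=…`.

span = t_max - t_min = 4 - 0.82 = 3.180
L(7,6) = 209, L_eff = 209/255 = 0.819608
t(7,6) = 4 - 3.180·0.819608 = 1.394
Σt over all 7·10 pixels = 761389/4250 ≈ 179.1503529
V = pitch²·Σt = 1.22²·761389/4250 = 266.647

t(7,6)=1.394 V=266.647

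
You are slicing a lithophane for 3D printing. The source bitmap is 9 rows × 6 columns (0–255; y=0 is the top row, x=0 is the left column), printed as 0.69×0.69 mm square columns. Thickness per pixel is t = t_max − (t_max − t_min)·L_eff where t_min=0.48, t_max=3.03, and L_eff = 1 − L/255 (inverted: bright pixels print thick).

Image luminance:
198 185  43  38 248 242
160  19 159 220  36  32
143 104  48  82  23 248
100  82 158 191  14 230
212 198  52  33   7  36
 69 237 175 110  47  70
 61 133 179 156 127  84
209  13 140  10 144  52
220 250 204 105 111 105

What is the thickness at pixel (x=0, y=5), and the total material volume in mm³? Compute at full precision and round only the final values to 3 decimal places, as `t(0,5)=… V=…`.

span = t_max - t_min = 3.03 - 0.48 = 2.550
L(0,5) = 69, L_eff = 1 - 69/255 = 0.729412 (inverted)
t(0,5) = 3.03 - 2.550·0.729412 = 1.170
Σt over all 9·6 pixels = 91.44
V = pitch²·Σt = 0.69²·91.44 = 43.535

t(0,5)=1.170 V=43.535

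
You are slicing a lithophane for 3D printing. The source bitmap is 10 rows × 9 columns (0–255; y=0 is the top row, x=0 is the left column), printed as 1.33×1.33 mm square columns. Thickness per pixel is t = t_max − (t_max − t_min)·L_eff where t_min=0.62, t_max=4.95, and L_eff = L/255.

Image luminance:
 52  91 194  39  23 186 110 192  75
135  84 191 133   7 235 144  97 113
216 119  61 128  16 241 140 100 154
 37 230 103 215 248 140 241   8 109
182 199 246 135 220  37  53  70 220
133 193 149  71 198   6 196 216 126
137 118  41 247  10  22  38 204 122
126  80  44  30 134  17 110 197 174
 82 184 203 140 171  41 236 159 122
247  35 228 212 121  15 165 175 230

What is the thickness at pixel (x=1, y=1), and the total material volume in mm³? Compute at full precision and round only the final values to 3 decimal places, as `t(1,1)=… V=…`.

t(1,1)=3.524 V=431.390

span = t_max - t_min = 4.95 - 0.62 = 4.330
L(1,1) = 84, L_eff = 84/255 = 0.329412
t(1,1) = 4.95 - 4.330·0.329412 = 3.524
Σt over all 10·9 pixels = 518234/2125 ≈ 243.8748235
V = pitch²·Σt = 1.33²·518234/2125 = 431.390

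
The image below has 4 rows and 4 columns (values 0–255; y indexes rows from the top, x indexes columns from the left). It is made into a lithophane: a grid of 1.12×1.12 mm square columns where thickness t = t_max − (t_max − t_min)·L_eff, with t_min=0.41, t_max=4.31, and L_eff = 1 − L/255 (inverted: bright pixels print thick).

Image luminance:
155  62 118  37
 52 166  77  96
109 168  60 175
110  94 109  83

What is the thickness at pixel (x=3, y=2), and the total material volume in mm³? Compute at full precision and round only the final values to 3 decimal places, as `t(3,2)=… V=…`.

span = t_max - t_min = 4.31 - 0.41 = 3.900
L(3,2) = 175, L_eff = 1 - 175/255 = 0.313725 (inverted)
t(3,2) = 4.31 - 3.900·0.313725 = 3.086
Σt over all 4·4 pixels = 27299/850 ≈ 32.1164706
V = pitch²·Σt = 1.12²·27299/850 = 40.287

t(3,2)=3.086 V=40.287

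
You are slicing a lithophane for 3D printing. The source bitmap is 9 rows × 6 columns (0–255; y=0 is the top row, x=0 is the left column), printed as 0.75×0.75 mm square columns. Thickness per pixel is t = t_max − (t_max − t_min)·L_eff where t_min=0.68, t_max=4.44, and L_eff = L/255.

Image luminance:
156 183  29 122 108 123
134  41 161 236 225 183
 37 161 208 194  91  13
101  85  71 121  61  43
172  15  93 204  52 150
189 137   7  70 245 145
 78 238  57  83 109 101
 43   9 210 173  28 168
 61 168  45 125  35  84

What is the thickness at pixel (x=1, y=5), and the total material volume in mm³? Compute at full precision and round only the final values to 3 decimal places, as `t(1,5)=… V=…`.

span = t_max - t_min = 4.44 - 0.68 = 3.760
L(1,5) = 137, L_eff = 137/255 = 0.537255
t(1,5) = 4.44 - 3.760·0.537255 = 2.420
Σt over all 9·6 pixels = 947456/6375 ≈ 148.6205490
V = pitch²·Σt = 0.75²·947456/6375 = 83.599

t(1,5)=2.420 V=83.599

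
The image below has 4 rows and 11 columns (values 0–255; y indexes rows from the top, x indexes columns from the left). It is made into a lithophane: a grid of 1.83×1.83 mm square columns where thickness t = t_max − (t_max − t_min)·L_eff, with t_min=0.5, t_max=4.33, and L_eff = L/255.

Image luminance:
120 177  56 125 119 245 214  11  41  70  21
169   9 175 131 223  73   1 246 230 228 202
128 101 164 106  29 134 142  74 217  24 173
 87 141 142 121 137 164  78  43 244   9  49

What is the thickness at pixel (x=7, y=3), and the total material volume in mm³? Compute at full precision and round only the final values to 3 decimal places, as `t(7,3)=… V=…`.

t(7,3)=3.684 V=366.769

span = t_max - t_min = 4.33 - 0.5 = 3.830
L(7,3) = 43, L_eff = 43/255 = 0.168627
t(7,3) = 4.33 - 3.830·0.168627 = 3.684
Σt over all 4·11 pixels = 2792741/25500 ≈ 109.5192549
V = pitch²·Σt = 1.83²·2792741/25500 = 366.769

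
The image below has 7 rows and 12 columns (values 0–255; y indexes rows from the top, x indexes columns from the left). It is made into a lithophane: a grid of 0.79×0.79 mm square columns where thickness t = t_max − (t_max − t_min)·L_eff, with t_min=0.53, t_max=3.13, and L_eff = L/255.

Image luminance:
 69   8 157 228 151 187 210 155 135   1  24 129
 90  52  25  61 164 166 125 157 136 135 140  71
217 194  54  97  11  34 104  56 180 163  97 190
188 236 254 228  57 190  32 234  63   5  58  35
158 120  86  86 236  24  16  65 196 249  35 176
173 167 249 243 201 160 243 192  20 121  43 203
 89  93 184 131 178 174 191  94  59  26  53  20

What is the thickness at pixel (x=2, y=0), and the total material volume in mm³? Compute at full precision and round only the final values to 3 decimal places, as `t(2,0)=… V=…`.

t(2,0)=1.529 V=97.228

span = t_max - t_min = 3.13 - 0.53 = 2.600
L(2,0) = 157, L_eff = 157/255 = 0.615686
t(2,0) = 3.13 - 2.600·0.615686 = 1.529
Σt over all 7·12 pixels = 198632/1275 ≈ 155.7898039
V = pitch²·Σt = 0.79²·198632/1275 = 97.228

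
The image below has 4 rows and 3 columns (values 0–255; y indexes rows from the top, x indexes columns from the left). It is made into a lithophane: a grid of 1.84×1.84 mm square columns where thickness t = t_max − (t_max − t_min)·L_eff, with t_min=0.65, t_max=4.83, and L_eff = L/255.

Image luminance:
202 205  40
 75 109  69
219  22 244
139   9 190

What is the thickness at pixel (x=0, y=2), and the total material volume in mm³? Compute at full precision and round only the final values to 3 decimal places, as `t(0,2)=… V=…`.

t(0,2)=1.240 V=111.707

span = t_max - t_min = 4.83 - 0.65 = 4.180
L(0,2) = 219, L_eff = 219/255 = 0.858824
t(0,2) = 4.83 - 4.180·0.858824 = 1.240
Σt over all 4·3 pixels = 420683/12750 ≈ 32.9947451
V = pitch²·Σt = 1.84²·420683/12750 = 111.707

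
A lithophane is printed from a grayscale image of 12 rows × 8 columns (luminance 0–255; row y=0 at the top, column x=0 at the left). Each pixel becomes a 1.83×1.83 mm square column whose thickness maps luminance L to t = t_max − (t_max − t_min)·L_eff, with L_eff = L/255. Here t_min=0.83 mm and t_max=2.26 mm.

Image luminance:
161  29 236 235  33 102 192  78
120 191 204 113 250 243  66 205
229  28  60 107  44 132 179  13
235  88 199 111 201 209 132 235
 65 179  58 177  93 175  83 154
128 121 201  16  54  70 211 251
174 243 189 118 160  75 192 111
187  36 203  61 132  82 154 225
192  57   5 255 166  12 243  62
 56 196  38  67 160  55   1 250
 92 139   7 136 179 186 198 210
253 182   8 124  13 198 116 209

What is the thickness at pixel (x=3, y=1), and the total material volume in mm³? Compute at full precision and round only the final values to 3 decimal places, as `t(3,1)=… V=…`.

span = t_max - t_min = 2.26 - 0.83 = 1.430
L(3,1) = 113, L_eff = 113/255 = 0.443137
t(3,1) = 2.26 - 1.430·0.443137 = 1.626
Σt over all 12·8 pixels = 3658751/25500 ≈ 143.4804314
V = pitch²·Σt = 1.83²·3658751/25500 = 480.502

t(3,1)=1.626 V=480.502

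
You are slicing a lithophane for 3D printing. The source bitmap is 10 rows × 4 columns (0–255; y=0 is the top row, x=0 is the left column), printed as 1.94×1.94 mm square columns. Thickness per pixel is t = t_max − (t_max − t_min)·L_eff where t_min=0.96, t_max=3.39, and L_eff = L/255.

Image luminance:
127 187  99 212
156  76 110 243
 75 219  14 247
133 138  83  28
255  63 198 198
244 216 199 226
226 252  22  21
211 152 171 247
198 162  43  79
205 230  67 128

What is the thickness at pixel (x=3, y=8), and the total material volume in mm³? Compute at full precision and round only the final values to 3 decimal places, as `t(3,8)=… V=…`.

span = t_max - t_min = 3.39 - 0.96 = 2.430
L(3,8) = 79, L_eff = 79/255 = 0.309804
t(3,8) = 3.39 - 2.430·0.309804 = 2.637
Σt over all 10·4 pixels = 32682/425 ≈ 76.8988235
V = pitch²·Σt = 1.94²·32682/425 = 289.416

t(3,8)=2.637 V=289.416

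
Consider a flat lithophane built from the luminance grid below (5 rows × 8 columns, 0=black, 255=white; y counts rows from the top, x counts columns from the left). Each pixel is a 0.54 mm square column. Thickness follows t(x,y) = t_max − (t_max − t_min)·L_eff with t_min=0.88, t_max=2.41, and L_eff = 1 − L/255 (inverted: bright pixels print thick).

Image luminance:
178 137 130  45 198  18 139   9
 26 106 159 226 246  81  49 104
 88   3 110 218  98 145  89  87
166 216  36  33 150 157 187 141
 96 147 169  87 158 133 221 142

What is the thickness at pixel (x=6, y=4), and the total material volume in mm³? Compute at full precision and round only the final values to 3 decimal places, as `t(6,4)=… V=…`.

span = t_max - t_min = 2.41 - 0.88 = 1.530
L(6,4) = 221, L_eff = 1 - 221/255 = 0.133333 (inverted)
t(6,4) = 2.41 - 1.530·0.133333 = 2.206
Σt over all 5·8 pixels = 64.768
V = pitch²·Σt = 0.54²·64.768 = 18.886

t(6,4)=2.206 V=18.886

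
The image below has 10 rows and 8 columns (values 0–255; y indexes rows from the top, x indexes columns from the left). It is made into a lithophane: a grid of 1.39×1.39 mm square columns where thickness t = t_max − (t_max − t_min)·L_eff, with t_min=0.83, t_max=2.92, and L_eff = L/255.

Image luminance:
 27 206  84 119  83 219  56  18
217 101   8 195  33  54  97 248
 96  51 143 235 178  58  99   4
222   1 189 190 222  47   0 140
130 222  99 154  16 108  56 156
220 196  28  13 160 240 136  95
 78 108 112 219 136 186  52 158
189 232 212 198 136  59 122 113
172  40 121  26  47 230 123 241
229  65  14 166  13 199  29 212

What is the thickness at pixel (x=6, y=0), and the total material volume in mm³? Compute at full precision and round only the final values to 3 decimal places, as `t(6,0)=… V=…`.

t(6,0)=2.461 V=294.471

span = t_max - t_min = 2.92 - 0.83 = 2.090
L(6,0) = 56, L_eff = 56/255 = 0.219608
t(6,0) = 2.92 - 2.090·0.219608 = 2.461
Σt over all 10·8 pixels = 647741/4250 ≈ 152.4096471
V = pitch²·Σt = 1.39²·647741/4250 = 294.471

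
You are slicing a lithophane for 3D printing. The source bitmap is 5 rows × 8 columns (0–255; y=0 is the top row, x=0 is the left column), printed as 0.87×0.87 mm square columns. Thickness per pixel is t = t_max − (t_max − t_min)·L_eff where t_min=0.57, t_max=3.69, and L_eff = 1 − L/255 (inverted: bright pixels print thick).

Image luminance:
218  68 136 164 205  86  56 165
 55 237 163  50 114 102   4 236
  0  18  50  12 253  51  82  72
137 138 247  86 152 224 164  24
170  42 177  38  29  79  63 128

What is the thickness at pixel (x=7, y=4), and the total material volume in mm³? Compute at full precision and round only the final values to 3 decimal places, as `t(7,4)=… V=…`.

span = t_max - t_min = 3.69 - 0.57 = 3.120
L(7,4) = 128, L_eff = 1 - 128/255 = 0.498039 (inverted)
t(7,4) = 3.69 - 3.120·0.498039 = 2.136
Σt over all 5·8 pixels = 33064/425 ≈ 77.7976471
V = pitch²·Σt = 0.87²·33064/425 = 58.885

t(7,4)=2.136 V=58.885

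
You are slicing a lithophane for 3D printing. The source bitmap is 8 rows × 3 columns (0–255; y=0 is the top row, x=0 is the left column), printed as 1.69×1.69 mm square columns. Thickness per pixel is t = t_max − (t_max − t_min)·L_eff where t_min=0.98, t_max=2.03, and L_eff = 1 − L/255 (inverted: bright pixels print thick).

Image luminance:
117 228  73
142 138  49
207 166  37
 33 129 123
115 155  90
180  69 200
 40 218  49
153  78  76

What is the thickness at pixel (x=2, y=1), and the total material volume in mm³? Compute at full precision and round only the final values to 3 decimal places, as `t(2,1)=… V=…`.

span = t_max - t_min = 2.03 - 0.98 = 1.050
L(2,1) = 49, L_eff = 1 - 49/255 = 0.807843 (inverted)
t(2,1) = 2.03 - 1.050·0.807843 = 1.182
Σt over all 8·3 pixels = 60039/1700 ≈ 35.3170588
V = pitch²·Σt = 1.69²·60039/1700 = 100.869

t(2,1)=1.182 V=100.869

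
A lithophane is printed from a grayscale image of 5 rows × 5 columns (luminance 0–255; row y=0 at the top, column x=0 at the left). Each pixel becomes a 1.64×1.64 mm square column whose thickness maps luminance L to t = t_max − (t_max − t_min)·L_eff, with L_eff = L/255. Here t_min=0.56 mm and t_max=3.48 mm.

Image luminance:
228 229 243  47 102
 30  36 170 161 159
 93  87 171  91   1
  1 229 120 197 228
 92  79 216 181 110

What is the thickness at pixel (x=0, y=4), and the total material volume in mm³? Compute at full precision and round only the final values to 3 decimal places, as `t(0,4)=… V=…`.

t(0,4)=2.427 V=132.329

span = t_max - t_min = 3.48 - 0.56 = 2.920
L(0,4) = 92, L_eff = 92/255 = 0.360784
t(0,4) = 3.48 - 2.920·0.360784 = 2.427
Σt over all 5·5 pixels = 313652/6375 ≈ 49.2003137
V = pitch²·Σt = 1.64²·313652/6375 = 132.329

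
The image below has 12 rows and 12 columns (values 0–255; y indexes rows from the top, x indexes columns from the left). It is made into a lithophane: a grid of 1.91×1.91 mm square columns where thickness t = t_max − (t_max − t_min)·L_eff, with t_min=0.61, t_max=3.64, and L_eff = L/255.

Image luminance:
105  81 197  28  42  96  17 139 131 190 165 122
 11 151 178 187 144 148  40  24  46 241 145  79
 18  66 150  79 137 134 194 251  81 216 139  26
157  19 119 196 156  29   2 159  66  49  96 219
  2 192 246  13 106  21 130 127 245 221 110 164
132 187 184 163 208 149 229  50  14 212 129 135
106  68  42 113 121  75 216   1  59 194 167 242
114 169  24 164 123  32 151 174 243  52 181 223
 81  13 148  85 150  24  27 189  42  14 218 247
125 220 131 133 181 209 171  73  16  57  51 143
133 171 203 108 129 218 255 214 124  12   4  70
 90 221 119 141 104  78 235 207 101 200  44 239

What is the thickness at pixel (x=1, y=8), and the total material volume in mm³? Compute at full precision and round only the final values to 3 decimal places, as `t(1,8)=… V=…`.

t(1,8)=3.486 V=1129.496

span = t_max - t_min = 3.64 - 0.61 = 3.030
L(1,8) = 13, L_eff = 13/255 = 0.050980
t(1,8) = 3.64 - 3.030·0.050980 = 3.486
Σt over all 12·12 pixels = 657926/2125 ≈ 309.6122353
V = pitch²·Σt = 1.91²·657926/2125 = 1129.496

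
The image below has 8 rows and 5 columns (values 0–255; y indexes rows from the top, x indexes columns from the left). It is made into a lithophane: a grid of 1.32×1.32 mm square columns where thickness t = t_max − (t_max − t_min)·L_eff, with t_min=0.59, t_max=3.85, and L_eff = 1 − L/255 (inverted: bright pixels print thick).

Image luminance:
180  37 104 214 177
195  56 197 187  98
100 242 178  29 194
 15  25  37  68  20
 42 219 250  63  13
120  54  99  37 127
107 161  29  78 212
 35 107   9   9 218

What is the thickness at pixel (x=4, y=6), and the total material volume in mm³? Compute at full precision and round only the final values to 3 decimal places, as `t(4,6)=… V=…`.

t(4,6)=3.300 V=137.840

span = t_max - t_min = 3.85 - 0.59 = 3.260
L(4,6) = 212, L_eff = 1 - 212/255 = 0.168627 (inverted)
t(4,6) = 3.85 - 3.260·0.168627 = 3.300
Σt over all 8·5 pixels = 504323/6375 ≈ 79.1094902
V = pitch²·Σt = 1.32²·504323/6375 = 137.840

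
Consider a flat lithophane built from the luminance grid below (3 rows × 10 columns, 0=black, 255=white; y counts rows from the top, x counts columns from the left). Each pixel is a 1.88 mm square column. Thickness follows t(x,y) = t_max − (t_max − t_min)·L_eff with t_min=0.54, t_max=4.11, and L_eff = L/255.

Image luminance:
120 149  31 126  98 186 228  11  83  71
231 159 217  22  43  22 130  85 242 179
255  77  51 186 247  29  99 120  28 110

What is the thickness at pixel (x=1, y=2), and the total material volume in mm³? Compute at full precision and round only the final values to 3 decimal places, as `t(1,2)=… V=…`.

span = t_max - t_min = 4.11 - 0.54 = 3.570
L(1,2) = 77, L_eff = 77/255 = 0.301961
t(1,2) = 4.11 - 3.570·0.301961 = 3.032
Σt over all 3·10 pixels = 72.41
V = pitch²·Σt = 1.88²·72.41 = 255.926

t(1,2)=3.032 V=255.926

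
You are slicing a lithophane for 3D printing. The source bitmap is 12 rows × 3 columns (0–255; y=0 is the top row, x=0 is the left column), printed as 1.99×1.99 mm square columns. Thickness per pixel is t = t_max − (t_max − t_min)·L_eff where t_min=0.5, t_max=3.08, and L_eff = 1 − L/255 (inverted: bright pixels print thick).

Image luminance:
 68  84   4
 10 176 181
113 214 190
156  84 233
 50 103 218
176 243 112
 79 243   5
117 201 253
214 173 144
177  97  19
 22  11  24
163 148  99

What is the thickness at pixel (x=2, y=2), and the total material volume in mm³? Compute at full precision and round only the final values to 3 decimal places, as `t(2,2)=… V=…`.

t(2,2)=2.422 V=255.750

span = t_max - t_min = 3.08 - 0.5 = 2.580
L(2,2) = 190, L_eff = 1 - 190/255 = 0.254902 (inverted)
t(2,2) = 3.08 - 2.580·0.254902 = 2.422
Σt over all 12·3 pixels = 137236/2125 ≈ 64.5816471
V = pitch²·Σt = 1.99²·137236/2125 = 255.750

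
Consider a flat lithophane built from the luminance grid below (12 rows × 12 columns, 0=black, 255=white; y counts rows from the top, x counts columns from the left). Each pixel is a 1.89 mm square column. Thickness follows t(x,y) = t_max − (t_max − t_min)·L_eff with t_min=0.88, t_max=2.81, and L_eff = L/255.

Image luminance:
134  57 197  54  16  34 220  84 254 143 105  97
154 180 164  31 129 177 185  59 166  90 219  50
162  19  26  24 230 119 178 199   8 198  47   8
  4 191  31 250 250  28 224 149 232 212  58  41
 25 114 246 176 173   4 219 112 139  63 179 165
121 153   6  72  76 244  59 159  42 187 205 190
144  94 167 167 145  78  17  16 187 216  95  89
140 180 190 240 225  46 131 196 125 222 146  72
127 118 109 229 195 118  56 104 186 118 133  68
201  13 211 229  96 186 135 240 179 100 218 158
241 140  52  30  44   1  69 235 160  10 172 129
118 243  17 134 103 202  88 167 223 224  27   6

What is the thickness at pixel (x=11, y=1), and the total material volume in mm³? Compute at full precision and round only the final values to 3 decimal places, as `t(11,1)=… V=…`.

t(11,1)=2.432 V=939.681

span = t_max - t_min = 2.81 - 0.88 = 1.930
L(11,1) = 50, L_eff = 50/255 = 0.196078
t(11,1) = 2.81 - 1.930·0.196078 = 2.432
Σt over all 12·12 pixels = 3354031/12750 ≈ 263.0612549
V = pitch²·Σt = 1.89²·3354031/12750 = 939.681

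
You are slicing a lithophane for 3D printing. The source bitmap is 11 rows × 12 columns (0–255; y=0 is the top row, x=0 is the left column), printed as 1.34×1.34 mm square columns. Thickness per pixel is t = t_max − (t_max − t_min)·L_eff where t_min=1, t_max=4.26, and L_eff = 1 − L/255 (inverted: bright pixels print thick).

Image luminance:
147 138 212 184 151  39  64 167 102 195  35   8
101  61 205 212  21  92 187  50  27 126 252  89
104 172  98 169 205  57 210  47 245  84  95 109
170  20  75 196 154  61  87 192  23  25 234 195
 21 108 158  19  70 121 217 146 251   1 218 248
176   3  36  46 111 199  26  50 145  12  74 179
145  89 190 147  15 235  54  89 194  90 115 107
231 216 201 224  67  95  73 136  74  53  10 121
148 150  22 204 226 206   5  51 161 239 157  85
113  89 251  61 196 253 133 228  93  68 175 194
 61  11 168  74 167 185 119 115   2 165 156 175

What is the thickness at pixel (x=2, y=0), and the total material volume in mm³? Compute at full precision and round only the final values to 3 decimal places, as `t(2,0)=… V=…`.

span = t_max - t_min = 4.26 - 1 = 3.260
L(2,0) = 212, L_eff = 1 - 212/255 = 0.168627 (inverted)
t(2,0) = 4.26 - 3.260·0.168627 = 3.710
Σt over all 11·12 pixels = 726142/2125 ≈ 341.7138824
V = pitch²·Σt = 1.34²·726142/2125 = 613.581

t(2,0)=3.710 V=613.581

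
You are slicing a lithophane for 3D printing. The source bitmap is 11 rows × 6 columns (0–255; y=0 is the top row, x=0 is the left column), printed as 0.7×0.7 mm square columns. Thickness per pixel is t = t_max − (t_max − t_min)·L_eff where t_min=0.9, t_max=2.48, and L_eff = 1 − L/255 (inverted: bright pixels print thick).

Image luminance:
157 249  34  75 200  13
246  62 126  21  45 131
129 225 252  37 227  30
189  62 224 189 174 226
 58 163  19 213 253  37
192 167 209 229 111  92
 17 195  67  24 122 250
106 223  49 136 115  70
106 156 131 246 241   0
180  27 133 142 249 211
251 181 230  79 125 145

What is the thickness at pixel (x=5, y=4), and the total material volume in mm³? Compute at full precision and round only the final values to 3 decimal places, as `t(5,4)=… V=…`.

t(5,4)=1.129 V=57.260

span = t_max - t_min = 2.48 - 0.9 = 1.580
L(5,4) = 37, L_eff = 1 - 37/255 = 0.854902 (inverted)
t(5,4) = 2.48 - 1.580·0.854902 = 1.129
Σt over all 11·6 pixels = 496639/4250 ≈ 116.8562353
V = pitch²·Σt = 0.7²·496639/4250 = 57.260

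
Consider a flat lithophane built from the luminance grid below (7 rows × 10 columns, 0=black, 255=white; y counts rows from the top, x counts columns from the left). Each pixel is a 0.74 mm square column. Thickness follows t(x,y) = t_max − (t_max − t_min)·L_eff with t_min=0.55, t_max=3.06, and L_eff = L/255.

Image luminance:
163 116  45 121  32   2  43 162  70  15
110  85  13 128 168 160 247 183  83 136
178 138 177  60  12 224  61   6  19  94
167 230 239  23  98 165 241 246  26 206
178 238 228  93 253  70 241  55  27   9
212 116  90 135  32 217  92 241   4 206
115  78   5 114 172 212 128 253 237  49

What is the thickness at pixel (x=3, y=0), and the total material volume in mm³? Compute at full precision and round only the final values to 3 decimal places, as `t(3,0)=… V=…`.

t(3,0)=1.869 V=69.906

span = t_max - t_min = 3.06 - 0.55 = 2.510
L(3,0) = 121, L_eff = 121/255 = 0.474510
t(3,0) = 3.06 - 2.510·0.474510 = 1.869
Σt over all 7·10 pixels = 813827/6375 ≈ 127.6591373
V = pitch²·Σt = 0.74²·813827/6375 = 69.906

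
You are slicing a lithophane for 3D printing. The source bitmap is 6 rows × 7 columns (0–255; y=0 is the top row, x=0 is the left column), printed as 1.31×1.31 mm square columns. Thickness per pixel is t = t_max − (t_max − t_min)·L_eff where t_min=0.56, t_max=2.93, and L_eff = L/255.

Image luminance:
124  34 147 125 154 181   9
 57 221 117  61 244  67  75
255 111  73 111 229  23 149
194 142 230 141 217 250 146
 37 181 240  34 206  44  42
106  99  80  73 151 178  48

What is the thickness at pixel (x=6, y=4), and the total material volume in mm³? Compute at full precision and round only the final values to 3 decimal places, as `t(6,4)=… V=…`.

span = t_max - t_min = 2.93 - 0.56 = 2.370
L(6,4) = 42, L_eff = 42/255 = 0.164706
t(6,4) = 2.93 - 2.370·0.164706 = 2.540
Σt over all 6·7 pixels = 72.816
V = pitch²·Σt = 1.31²·72.816 = 124.960

t(6,4)=2.540 V=124.960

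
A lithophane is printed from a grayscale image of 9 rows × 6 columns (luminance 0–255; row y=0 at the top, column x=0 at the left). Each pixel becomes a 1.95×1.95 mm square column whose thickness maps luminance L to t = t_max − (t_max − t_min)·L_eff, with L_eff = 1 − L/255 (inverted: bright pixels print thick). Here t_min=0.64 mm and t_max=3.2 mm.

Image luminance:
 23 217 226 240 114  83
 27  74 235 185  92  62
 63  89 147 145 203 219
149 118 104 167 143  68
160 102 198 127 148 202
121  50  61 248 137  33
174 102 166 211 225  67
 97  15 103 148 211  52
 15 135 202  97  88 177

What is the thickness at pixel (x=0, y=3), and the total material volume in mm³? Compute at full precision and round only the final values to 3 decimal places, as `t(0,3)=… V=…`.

span = t_max - t_min = 3.2 - 0.64 = 2.560
L(0,3) = 149, L_eff = 1 - 149/255 = 0.415686 (inverted)
t(0,3) = 3.2 - 2.560·0.415686 = 2.136
Σt over all 9·6 pixels = 44832/425 ≈ 105.4870588
V = pitch²·Σt = 1.95²·44832/425 = 401.115

t(0,3)=2.136 V=401.115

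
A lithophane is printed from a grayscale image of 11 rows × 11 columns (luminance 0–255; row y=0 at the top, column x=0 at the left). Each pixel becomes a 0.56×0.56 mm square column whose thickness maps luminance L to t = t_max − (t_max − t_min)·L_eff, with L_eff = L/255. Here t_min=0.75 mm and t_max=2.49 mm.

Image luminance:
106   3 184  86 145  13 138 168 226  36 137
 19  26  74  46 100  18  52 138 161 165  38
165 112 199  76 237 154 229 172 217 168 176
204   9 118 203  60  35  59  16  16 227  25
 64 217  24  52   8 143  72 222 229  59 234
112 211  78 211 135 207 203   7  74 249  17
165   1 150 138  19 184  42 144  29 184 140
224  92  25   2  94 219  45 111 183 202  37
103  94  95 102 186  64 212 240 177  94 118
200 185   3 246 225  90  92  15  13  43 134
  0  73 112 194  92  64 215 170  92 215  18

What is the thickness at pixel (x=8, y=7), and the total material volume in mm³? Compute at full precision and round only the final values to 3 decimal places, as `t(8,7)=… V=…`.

span = t_max - t_min = 2.49 - 0.75 = 1.740
L(8,7) = 183, L_eff = 183/255 = 0.717647
t(8,7) = 2.49 - 1.740·0.717647 = 1.241
Σt over all 11·11 pixels = 347589/1700 ≈ 204.4641176
V = pitch²·Σt = 0.56²·347589/1700 = 64.120

t(8,7)=1.241 V=64.120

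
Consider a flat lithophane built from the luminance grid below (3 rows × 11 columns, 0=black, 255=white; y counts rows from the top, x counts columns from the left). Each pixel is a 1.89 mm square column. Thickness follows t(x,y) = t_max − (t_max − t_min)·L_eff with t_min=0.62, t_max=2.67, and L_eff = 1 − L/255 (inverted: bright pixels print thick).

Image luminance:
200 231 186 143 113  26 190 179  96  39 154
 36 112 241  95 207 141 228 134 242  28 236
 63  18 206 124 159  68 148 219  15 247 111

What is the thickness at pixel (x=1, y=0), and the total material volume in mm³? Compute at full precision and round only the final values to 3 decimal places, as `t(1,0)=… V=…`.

span = t_max - t_min = 2.67 - 0.62 = 2.050
L(1,0) = 231, L_eff = 1 - 231/255 = 0.094118 (inverted)
t(1,0) = 2.67 - 2.050·0.094118 = 2.477
Σt over all 3·11 pixels = 98127/1700 ≈ 57.7217647
V = pitch²·Σt = 1.89²·98127/1700 = 206.188

t(1,0)=2.477 V=206.188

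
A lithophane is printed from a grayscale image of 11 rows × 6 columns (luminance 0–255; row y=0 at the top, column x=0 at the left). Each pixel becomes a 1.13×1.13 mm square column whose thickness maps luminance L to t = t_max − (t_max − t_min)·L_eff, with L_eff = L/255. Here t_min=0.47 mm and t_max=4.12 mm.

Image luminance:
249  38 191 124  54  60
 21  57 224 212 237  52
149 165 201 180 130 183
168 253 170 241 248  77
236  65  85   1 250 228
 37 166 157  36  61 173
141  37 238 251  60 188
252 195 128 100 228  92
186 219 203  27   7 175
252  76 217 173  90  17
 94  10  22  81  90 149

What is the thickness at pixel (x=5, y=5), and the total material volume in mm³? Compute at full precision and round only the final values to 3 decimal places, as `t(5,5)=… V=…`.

span = t_max - t_min = 4.12 - 0.47 = 3.650
L(5,5) = 173, L_eff = 173/255 = 0.678431
t(5,5) = 4.12 - 3.650·0.678431 = 1.644
Σt over all 11·6 pixels = 238957/1700 ≈ 140.5629412
V = pitch²·Σt = 1.13²·238957/1700 = 179.485

t(5,5)=1.644 V=179.485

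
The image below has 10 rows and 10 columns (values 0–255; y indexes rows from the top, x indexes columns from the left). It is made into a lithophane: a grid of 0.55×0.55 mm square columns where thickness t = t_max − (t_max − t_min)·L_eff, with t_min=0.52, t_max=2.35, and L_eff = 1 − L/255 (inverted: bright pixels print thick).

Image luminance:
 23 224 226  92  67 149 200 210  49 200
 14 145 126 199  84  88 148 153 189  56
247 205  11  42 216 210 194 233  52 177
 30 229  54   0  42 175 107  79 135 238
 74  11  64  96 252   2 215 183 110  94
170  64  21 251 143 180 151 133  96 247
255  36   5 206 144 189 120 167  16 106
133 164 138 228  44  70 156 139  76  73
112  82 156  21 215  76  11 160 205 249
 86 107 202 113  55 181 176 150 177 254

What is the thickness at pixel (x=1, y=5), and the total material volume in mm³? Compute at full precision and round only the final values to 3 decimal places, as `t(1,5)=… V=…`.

span = t_max - t_min = 2.35 - 0.52 = 1.830
L(1,5) = 64, L_eff = 1 - 64/255 = 0.749020 (inverted)
t(1,5) = 2.35 - 1.830·0.749020 = 0.979
Σt over all 10·10 pixels = 310702/2125 ≈ 146.2127059
V = pitch²·Σt = 0.55²·310702/2125 = 44.229

t(1,5)=0.979 V=44.229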